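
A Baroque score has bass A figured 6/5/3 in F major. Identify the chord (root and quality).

F major seventh

The figures 6/5/3 indicate a seventh chord in first inversion.
In first inversion the root lies a sixth above the bass: a sixth above A in F major is F.
The chord tones are A, C, E, F, giving F major seventh.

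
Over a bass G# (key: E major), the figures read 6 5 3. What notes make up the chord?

G#, B, D#, E

A third above G# in this key is B.
A fifth above G# in this key is D#.
A sixth above G# in this key is E.
Together with the bass G#, this spells E major seventh in first inversion.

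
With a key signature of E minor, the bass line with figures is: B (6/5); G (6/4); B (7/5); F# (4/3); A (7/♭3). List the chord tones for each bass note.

B (6/5/3): B, D, F#, G.
G (6/4): G, C, E.
B (7/5/3): B, D, F#, A.
F# (6/4/3): F#, A, B, D.
A (7/5/b3): A, Cb, E, G.

B, D, F#, G | G, C, E | B, D, F#, A | F#, A, B, D | A, Cb, E, G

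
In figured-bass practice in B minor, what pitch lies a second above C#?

D

Counting 1 letter step above C# lands on D; in B minor, that letter is D.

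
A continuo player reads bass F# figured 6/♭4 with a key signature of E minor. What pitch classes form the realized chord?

A fourth above F# in this key is B, lowered to Bb by the flat.
A sixth above F# in this key is D.
Together with the bass F#, this spells Bb augmented in second inversion.

F#, Bb, D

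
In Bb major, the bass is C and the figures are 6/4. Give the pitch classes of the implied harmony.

C, F, A

A fourth above C in this key is F.
A sixth above C in this key is A.
Together with the bass C, this spells F major in second inversion.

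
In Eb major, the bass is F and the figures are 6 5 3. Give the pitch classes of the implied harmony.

A third above F in this key is Ab.
A fifth above F in this key is C.
A sixth above F in this key is D.
Together with the bass F, this spells D half-diminished seventh in first inversion.

F, Ab, C, D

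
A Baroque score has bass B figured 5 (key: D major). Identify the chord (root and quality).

B minor

The figures 5 indicate a triad in root position.
In root position the bass is the root, so the root is B.
The chord tones are B, D, F#, giving B minor.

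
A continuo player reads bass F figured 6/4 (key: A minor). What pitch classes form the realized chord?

A fourth above F in this key is B.
A sixth above F in this key is D.
Together with the bass F, this spells B diminished in second inversion.

F, B, D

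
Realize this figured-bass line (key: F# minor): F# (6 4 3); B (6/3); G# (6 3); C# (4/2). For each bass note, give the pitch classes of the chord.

F#, A, B, D | B, D, G# | G#, B, E | C#, D, F#, A

F# (6/4/3): F#, A, B, D.
B (6/3): B, D, G#.
G# (6/3): G#, B, E.
C# (6/4/2): C#, D, F#, A.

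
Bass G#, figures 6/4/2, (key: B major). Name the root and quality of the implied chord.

A# half-diminished seventh

The figures 6/4/2 indicate a seventh chord in third inversion.
In third inversion the root lies a second above the bass: a second above G# in B major is A#.
The chord tones are G#, A#, C#, E, giving A# half-diminished seventh.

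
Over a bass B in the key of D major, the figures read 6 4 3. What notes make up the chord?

A third above B in this key is D.
A fourth above B in this key is E.
A sixth above B in this key is G.
Together with the bass B, this spells E minor seventh in second inversion.

B, D, E, G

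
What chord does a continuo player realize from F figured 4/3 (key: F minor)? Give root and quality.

Bb minor seventh

The figures 4/3 indicate a seventh chord in second inversion.
In second inversion the root lies a fourth above the bass: a fourth above F in F minor is Bb.
The chord tones are F, Ab, Bb, Db, giving Bb minor seventh.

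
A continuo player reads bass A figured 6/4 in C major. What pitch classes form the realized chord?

A, D, F

A fourth above A in this key is D.
A sixth above A in this key is F.
Together with the bass A, this spells D minor in second inversion.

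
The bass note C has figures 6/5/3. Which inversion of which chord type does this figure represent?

Intervals of 6/5/3 above the bass form a seventh chord; the bass is the third, so this is first inversion.

seventh chord, first inversion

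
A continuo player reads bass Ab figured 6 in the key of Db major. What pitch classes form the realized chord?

The written figures 6 are shorthand for 6/3: the 3 is implied.
A third above Ab in this key is C.
A sixth above Ab in this key is F.
Together with the bass Ab, this spells F minor in first inversion.

Ab, C, F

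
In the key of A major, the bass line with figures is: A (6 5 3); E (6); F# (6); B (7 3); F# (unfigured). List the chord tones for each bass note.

A, C#, E, F# | E, G#, C# | F#, A, D | B, D, F#, A | F#, A, C#

A (6/5/3): A, C#, E, F#.
E (6/3): E, G#, C#.
F# (6/3): F#, A, D.
B (7/5/3): B, D, F#, A.
F# (5/3): F#, A, C#.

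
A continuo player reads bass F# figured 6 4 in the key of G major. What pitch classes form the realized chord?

F#, B, D

A fourth above F# in this key is B.
A sixth above F# in this key is D.
Together with the bass F#, this spells B minor in second inversion.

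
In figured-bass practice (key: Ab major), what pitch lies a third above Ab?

C

Counting 2 letter steps above Ab lands on C; in Ab major, that letter is C.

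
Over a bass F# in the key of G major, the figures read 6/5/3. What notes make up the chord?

A third above F# in this key is A.
A fifth above F# in this key is C.
A sixth above F# in this key is D.
Together with the bass F#, this spells D dominant seventh in first inversion.

F#, A, C, D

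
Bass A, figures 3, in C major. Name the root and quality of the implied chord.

A minor

The figures 3 indicate a triad in root position.
In root position the bass is the root, so the root is A.
The chord tones are A, C, E, giving A minor.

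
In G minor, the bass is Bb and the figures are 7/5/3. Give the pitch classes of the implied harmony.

A third above Bb in this key is D.
A fifth above Bb in this key is F.
A seventh above Bb in this key is A.
Together with the bass Bb, this spells Bb major seventh in root position.

Bb, D, F, A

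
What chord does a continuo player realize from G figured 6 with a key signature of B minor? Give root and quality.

E minor

The figures 6 indicate a triad in first inversion.
In first inversion the root lies a sixth above the bass: a sixth above G in B minor is E.
The chord tones are G, B, E, giving E minor.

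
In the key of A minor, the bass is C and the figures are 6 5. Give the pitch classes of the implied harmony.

The written figures 6 5 are shorthand for 6/5/3: the 3 is implied.
A third above C in this key is E.
A fifth above C in this key is G.
A sixth above C in this key is A.
Together with the bass C, this spells A minor seventh in first inversion.

C, E, G, A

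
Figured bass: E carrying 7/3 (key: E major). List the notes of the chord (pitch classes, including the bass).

The written figures 7/3 are shorthand for 7/5/3: the 5 is implied.
A third above E in this key is G#.
A fifth above E in this key is B.
A seventh above E in this key is D#.
Together with the bass E, this spells E major seventh in root position.

E, G#, B, D#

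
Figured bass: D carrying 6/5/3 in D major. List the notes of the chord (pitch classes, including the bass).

A third above D in this key is F#.
A fifth above D in this key is A.
A sixth above D in this key is B.
Together with the bass D, this spells B minor seventh in first inversion.

D, F#, A, B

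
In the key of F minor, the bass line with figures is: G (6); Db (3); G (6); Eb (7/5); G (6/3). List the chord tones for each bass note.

G, Bb, Eb | Db, F, Ab | G, Bb, Eb | Eb, G, Bb, Db | G, Bb, Eb

G (6/3): G, Bb, Eb.
Db (5/3): Db, F, Ab.
G (6/3): G, Bb, Eb.
Eb (7/5/3): Eb, G, Bb, Db.
G (6/3): G, Bb, Eb.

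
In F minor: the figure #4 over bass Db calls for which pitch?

Counting 3 letter steps above Db lands on G; in F minor, that letter is G.
The #4 figure raises it a semitone, giving G#.

G#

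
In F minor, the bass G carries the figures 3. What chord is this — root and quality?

The figures 3 indicate a triad in root position.
In root position the bass is the root, so the root is G.
The chord tones are G, Bb, Db, giving G diminished.

G diminished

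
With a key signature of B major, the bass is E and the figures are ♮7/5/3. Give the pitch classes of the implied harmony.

E, G#, B, D

A third above E in this key is G#.
A fifth above E in this key is B.
A seventh above E in this key is D#, made natural (D) by the ♮ figure.
Together with the bass E, this spells E dominant seventh in root position.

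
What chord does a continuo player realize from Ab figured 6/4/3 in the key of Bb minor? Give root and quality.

Db major seventh

The figures 6/4/3 indicate a seventh chord in second inversion.
In second inversion the root lies a fourth above the bass: a fourth above Ab in Bb minor is Db.
The chord tones are Ab, C, Db, F, giving Db major seventh.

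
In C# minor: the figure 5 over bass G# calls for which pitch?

Counting 4 letter steps above G# lands on D; in C# minor, that letter is D#.

D#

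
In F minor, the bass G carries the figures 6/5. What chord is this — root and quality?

Eb dominant seventh

The figures 6/5 indicate a seventh chord in first inversion.
In first inversion the root lies a sixth above the bass: a sixth above G in F minor is Eb.
The chord tones are G, Bb, Db, Eb, giving Eb dominant seventh.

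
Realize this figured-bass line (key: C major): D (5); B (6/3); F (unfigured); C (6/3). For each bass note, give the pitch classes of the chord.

D, F, A | B, D, G | F, A, C | C, E, A

D (5/3): D, F, A.
B (6/3): B, D, G.
F (5/3): F, A, C.
C (6/3): C, E, A.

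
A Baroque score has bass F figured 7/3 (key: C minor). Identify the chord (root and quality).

The figures 7/3 indicate a seventh chord in root position.
In root position the bass is the root, so the root is F.
The chord tones are F, Ab, C, Eb, giving F minor seventh.

F minor seventh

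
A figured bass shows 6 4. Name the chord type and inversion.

Intervals of 6/4 above the bass form a triad; the bass is the fifth, so this is second inversion.

triad, second inversion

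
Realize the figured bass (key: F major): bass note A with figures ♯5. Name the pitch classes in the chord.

A, C, E#

The written figures ♯5 are shorthand for 5/3: the 3 is implied.
A third above A in this key is C.
A fifth above A in this key is E, raised to E# by the sharp.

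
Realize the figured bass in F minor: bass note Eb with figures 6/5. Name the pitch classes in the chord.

The written figures 6/5 are shorthand for 6/5/3: the 3 is implied.
A third above Eb in this key is G.
A fifth above Eb in this key is Bb.
A sixth above Eb in this key is C.
Together with the bass Eb, this spells C minor seventh in first inversion.

Eb, G, Bb, C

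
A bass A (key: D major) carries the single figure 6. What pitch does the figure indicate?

F#

Counting 5 letter steps above A lands on F; in D major, that letter is F#.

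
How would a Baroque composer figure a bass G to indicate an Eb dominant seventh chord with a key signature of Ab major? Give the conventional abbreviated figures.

G is the third of Eb dominant seventh, so the chord is in first inversion.
A seventh chord in first inversion is figured 6/5/3, conventionally abbreviated 6/5.

6/5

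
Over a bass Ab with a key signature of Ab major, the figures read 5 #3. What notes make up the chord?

Ab, C#, Eb

A third above Ab in this key is C, raised to C# by the sharp.
A fifth above Ab in this key is Eb.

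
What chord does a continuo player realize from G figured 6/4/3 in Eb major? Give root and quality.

C minor seventh

The figures 6/4/3 indicate a seventh chord in second inversion.
In second inversion the root lies a fourth above the bass: a fourth above G in Eb major is C.
The chord tones are G, Bb, C, Eb, giving C minor seventh.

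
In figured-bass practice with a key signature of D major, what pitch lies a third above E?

Counting 2 letter steps above E lands on G; in D major, that letter is G.

G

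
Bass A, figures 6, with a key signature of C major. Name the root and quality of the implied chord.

The figures 6 indicate a triad in first inversion.
In first inversion the root lies a sixth above the bass: a sixth above A in C major is F.
The chord tones are A, C, F, giving F major.

F major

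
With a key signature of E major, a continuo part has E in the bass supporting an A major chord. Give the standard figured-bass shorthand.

E is the fifth of A major, so the chord is in second inversion.
A triad in second inversion is figured 6/4, conventionally abbreviated 6/4.

6/4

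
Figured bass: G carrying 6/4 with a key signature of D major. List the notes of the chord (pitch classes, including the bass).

A fourth above G in this key is C#.
A sixth above G in this key is E.
Together with the bass G, this spells C# diminished in second inversion.

G, C#, E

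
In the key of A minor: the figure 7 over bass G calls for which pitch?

F

Counting 6 letter steps above G lands on F; in A minor, that letter is F.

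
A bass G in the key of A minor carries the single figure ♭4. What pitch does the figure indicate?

Counting 3 letter steps above G lands on C; in A minor, that letter is C.
The b4 figure lowers it a semitone, giving Cb.

Cb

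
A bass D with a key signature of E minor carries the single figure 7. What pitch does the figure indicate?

C

Counting 6 letter steps above D lands on C; in E minor, that letter is C.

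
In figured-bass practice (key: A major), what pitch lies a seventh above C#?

Counting 6 letter steps above C# lands on B; in A major, that letter is B.

B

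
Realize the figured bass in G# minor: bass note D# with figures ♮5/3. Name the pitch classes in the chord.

D#, F#, A

A third above D# in this key is F#.
A fifth above D# in this key is A#, made natural (A) by the ♮ figure.
Together with the bass D#, this spells D# diminished in root position.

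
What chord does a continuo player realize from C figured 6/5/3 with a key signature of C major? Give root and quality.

A minor seventh

The figures 6/5/3 indicate a seventh chord in first inversion.
In first inversion the root lies a sixth above the bass: a sixth above C in C major is A.
The chord tones are C, E, G, A, giving A minor seventh.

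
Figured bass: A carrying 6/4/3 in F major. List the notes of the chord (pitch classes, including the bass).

A, C, D, F

A third above A in this key is C.
A fourth above A in this key is D.
A sixth above A in this key is F.
Together with the bass A, this spells D minor seventh in second inversion.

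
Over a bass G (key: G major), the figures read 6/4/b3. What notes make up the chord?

G, Bb, C, E

A third above G in this key is B, lowered to Bb by the flat.
A fourth above G in this key is C.
A sixth above G in this key is E.
Together with the bass G, this spells C dominant seventh in second inversion.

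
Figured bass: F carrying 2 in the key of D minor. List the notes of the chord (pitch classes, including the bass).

The written figures 2 are shorthand for 6/4/2: the 6/4 are implied.
A second above F in this key is G.
A fourth above F in this key is Bb.
A sixth above F in this key is D.
Together with the bass F, this spells G minor seventh in third inversion.

F, G, Bb, D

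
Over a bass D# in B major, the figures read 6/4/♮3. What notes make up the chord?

A third above D# in this key is F#, made natural (F) by the ♮ figure.
A fourth above D# in this key is G#.
A sixth above D# in this key is B.

D#, F, G#, B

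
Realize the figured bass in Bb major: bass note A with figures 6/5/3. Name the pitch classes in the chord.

A, C, Eb, F

A third above A in this key is C.
A fifth above A in this key is Eb.
A sixth above A in this key is F.
Together with the bass A, this spells F dominant seventh in first inversion.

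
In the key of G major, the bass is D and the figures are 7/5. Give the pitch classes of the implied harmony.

The written figures 7/5 are shorthand for 7/5/3: the 3 is implied.
A third above D in this key is F#.
A fifth above D in this key is A.
A seventh above D in this key is C.
Together with the bass D, this spells D dominant seventh in root position.

D, F#, A, C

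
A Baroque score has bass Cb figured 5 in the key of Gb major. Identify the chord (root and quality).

Cb major

The figures 5 indicate a triad in root position.
In root position the bass is the root, so the root is Cb.
The chord tones are Cb, Eb, Gb, giving Cb major.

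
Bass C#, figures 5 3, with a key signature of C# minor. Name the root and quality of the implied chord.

C# minor

The figures 5 3 indicate a triad in root position.
In root position the bass is the root, so the root is C#.
The chord tones are C#, E, G#, giving C# minor.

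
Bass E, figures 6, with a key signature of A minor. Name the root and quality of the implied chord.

C major

The figures 6 indicate a triad in first inversion.
In first inversion the root lies a sixth above the bass: a sixth above E in A minor is C.
The chord tones are E, G, C, giving C major.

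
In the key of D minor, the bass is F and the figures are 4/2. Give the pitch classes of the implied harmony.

The written figures 4/2 are shorthand for 6/4/2: the 6 is implied.
A second above F in this key is G.
A fourth above F in this key is Bb.
A sixth above F in this key is D.
Together with the bass F, this spells G minor seventh in third inversion.

F, G, Bb, D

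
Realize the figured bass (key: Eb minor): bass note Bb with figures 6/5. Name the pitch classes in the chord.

The written figures 6/5 are shorthand for 6/5/3: the 3 is implied.
A third above Bb in this key is Db.
A fifth above Bb in this key is F.
A sixth above Bb in this key is Gb.
Together with the bass Bb, this spells Gb major seventh in first inversion.

Bb, Db, F, Gb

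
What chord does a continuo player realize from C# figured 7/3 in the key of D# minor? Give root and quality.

C# dominant seventh

The figures 7/3 indicate a seventh chord in root position.
In root position the bass is the root, so the root is C#.
The chord tones are C#, E#, G#, B, giving C# dominant seventh.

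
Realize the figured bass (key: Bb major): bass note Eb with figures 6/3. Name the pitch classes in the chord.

A third above Eb in this key is G.
A sixth above Eb in this key is C.
Together with the bass Eb, this spells C minor in first inversion.

Eb, G, C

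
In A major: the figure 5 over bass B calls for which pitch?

F#

Counting 4 letter steps above B lands on F; in A major, that letter is F#.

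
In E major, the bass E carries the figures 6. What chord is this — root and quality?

C# minor

The figures 6 indicate a triad in first inversion.
In first inversion the root lies a sixth above the bass: a sixth above E in E major is C#.
The chord tones are E, G#, C#, giving C# minor.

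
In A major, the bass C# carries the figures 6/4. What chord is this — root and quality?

F# minor

The figures 6/4 indicate a triad in second inversion.
In second inversion the root lies a fourth above the bass: a fourth above C# in A major is F#.
The chord tones are C#, F#, A, giving F# minor.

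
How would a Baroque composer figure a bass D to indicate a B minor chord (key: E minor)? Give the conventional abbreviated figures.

D is the third of B minor, so the chord is in first inversion.
A triad in first inversion is figured 6/3, conventionally abbreviated 6.

6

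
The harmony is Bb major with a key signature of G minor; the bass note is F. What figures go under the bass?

F is the fifth of Bb major, so the chord is in second inversion.
A triad in second inversion is figured 6/4, conventionally abbreviated 6/4.

6/4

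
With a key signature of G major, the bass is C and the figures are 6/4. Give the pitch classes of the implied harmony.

A fourth above C in this key is F#.
A sixth above C in this key is A.
Together with the bass C, this spells F# diminished in second inversion.

C, F#, A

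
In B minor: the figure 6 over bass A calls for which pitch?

Counting 5 letter steps above A lands on F; in B minor, that letter is F#.

F#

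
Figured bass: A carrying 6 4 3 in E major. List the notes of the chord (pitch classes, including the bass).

A, C#, D#, F#

A third above A in this key is C#.
A fourth above A in this key is D#.
A sixth above A in this key is F#.
Together with the bass A, this spells D# half-diminished seventh in second inversion.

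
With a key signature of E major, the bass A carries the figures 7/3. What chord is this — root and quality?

A major seventh

The figures 7/3 indicate a seventh chord in root position.
In root position the bass is the root, so the root is A.
The chord tones are A, C#, E, G#, giving A major seventh.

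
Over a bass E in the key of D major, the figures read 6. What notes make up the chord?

E, G, C#

The written figures 6 are shorthand for 6/3: the 3 is implied.
A third above E in this key is G.
A sixth above E in this key is C#.
Together with the bass E, this spells C# diminished in first inversion.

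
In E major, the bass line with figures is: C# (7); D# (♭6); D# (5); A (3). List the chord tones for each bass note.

C# (7/5/3): C#, E, G#, B.
D# (b6/3): D#, F#, Bb.
D# (5/3): D#, F#, A.
A (5/3): A, C#, E.

C#, E, G#, B | D#, F#, Bb | D#, F#, A | A, C#, E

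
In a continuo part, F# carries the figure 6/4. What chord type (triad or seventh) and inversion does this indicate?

Intervals of 6/4 above the bass form a triad; the bass is the fifth, so this is second inversion.

triad, second inversion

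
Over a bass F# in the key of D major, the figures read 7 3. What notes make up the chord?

F#, A, C#, E

The written figures 7 3 are shorthand for 7/5/3: the 5 is implied.
A third above F# in this key is A.
A fifth above F# in this key is C#.
A seventh above F# in this key is E.
Together with the bass F#, this spells F# minor seventh in root position.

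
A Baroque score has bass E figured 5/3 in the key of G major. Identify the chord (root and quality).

The figures 5/3 indicate a triad in root position.
In root position the bass is the root, so the root is E.
The chord tones are E, G, B, giving E minor.

E minor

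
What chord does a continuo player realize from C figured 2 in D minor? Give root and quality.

D minor seventh

The figures 2 indicate a seventh chord in third inversion.
In third inversion the root lies a second above the bass: a second above C in D minor is D.
The chord tones are C, D, F, A, giving D minor seventh.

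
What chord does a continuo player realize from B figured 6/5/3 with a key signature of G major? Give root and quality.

The figures 6/5/3 indicate a seventh chord in first inversion.
In first inversion the root lies a sixth above the bass: a sixth above B in G major is G.
The chord tones are B, D, F#, G, giving G major seventh.

G major seventh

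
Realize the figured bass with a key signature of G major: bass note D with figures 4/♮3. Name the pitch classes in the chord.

D, F, G, B

The written figures 4/♮3 are shorthand for 6/4/3: the 6 is implied.
A third above D in this key is F#, made natural (F) by the ♮ figure.
A fourth above D in this key is G.
A sixth above D in this key is B.
Together with the bass D, this spells G dominant seventh in second inversion.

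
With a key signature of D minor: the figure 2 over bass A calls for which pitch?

Bb

Counting 1 letter step above A lands on B; in D minor, that letter is Bb.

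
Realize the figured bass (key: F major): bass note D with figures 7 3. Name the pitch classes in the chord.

The written figures 7 3 are shorthand for 7/5/3: the 5 is implied.
A third above D in this key is F.
A fifth above D in this key is A.
A seventh above D in this key is C.
Together with the bass D, this spells D minor seventh in root position.

D, F, A, C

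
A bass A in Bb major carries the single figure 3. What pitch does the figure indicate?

Counting 2 letter steps above A lands on C; in Bb major, that letter is C.

C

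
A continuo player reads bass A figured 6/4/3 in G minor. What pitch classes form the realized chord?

A third above A in this key is C.
A fourth above A in this key is D.
A sixth above A in this key is F.
Together with the bass A, this spells D minor seventh in second inversion.

A, C, D, F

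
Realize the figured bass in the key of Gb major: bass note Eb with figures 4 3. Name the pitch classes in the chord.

The written figures 4 3 are shorthand for 6/4/3: the 6 is implied.
A third above Eb in this key is Gb.
A fourth above Eb in this key is Ab.
A sixth above Eb in this key is Cb.
Together with the bass Eb, this spells Ab minor seventh in second inversion.

Eb, Gb, Ab, Cb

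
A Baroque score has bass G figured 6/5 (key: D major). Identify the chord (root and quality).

The figures 6/5 indicate a seventh chord in first inversion.
In first inversion the root lies a sixth above the bass: a sixth above G in D major is E.
The chord tones are G, B, D, E, giving E minor seventh.

E minor seventh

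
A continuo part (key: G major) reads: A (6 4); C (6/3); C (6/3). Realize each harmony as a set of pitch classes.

A, D, F# | C, E, A | C, E, A

A (6/4): A, D, F#.
C (6/3): C, E, A.
C (6/3): C, E, A.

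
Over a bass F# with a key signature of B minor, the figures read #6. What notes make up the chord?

F#, A, D#

The written figures #6 are shorthand for 6/3: the 3 is implied.
A third above F# in this key is A.
A sixth above F# in this key is D, raised to D# by the sharp.
Together with the bass F#, this spells D# diminished in first inversion.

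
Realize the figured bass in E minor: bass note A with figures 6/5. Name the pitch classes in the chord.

A, C, E, F#

The written figures 6/5 are shorthand for 6/5/3: the 3 is implied.
A third above A in this key is C.
A fifth above A in this key is E.
A sixth above A in this key is F#.
Together with the bass A, this spells F# half-diminished seventh in first inversion.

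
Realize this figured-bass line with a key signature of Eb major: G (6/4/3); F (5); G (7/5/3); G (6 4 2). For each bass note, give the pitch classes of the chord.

G (6/4/3): G, Bb, C, Eb.
F (5/3): F, Ab, C.
G (7/5/3): G, Bb, D, F.
G (6/4/2): G, Ab, C, Eb.

G, Bb, C, Eb | F, Ab, C | G, Bb, D, F | G, Ab, C, Eb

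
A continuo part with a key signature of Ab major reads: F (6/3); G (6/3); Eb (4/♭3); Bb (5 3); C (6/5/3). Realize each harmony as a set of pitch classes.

F, Ab, Db | G, Bb, Eb | Eb, Gb, Ab, C | Bb, Db, F | C, Eb, G, Ab

F (6/3): F, Ab, Db.
G (6/3): G, Bb, Eb.
Eb (6/4/b3): Eb, Gb, Ab, C.
Bb (5/3): Bb, Db, F.
C (6/5/3): C, Eb, G, Ab.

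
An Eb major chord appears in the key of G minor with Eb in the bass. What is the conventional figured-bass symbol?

Eb is the root of Eb major, so the chord is in root position.
A triad in root position is figured 5/3, conventionally abbreviated (no figures — root-position triad).

no figures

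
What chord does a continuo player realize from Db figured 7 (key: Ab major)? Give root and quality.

Db major seventh

The figures 7 indicate a seventh chord in root position.
In root position the bass is the root, so the root is Db.
The chord tones are Db, F, Ab, C, giving Db major seventh.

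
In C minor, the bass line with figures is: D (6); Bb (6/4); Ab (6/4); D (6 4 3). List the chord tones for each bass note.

D, F, Bb | Bb, Eb, G | Ab, D, F | D, F, G, Bb

D (6/3): D, F, Bb.
Bb (6/4): Bb, Eb, G.
Ab (6/4): Ab, D, F.
D (6/4/3): D, F, G, Bb.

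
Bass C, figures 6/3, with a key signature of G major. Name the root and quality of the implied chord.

A minor

The figures 6/3 indicate a triad in first inversion.
In first inversion the root lies a sixth above the bass: a sixth above C in G major is A.
The chord tones are C, E, A, giving A minor.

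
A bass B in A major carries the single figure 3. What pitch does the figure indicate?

D

Counting 2 letter steps above B lands on D; in A major, that letter is D.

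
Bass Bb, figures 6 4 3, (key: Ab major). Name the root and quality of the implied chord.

Eb dominant seventh

The figures 6 4 3 indicate a seventh chord in second inversion.
In second inversion the root lies a fourth above the bass: a fourth above Bb in Ab major is Eb.
The chord tones are Bb, Db, Eb, G, giving Eb dominant seventh.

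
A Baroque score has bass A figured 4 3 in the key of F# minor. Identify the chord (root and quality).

The figures 4 3 indicate a seventh chord in second inversion.
In second inversion the root lies a fourth above the bass: a fourth above A in F# minor is D.
The chord tones are A, C#, D, F#, giving D major seventh.

D major seventh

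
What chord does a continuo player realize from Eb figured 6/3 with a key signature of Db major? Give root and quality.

The figures 6/3 indicate a triad in first inversion.
In first inversion the root lies a sixth above the bass: a sixth above Eb in Db major is C.
The chord tones are Eb, Gb, C, giving C diminished.

C diminished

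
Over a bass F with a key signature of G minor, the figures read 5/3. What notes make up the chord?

A third above F in this key is A.
A fifth above F in this key is C.
Together with the bass F, this spells F major in root position.

F, A, C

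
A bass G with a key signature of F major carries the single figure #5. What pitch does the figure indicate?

D#

Counting 4 letter steps above G lands on D; in F major, that letter is D.
The #5 figure raises it a semitone, giving D#.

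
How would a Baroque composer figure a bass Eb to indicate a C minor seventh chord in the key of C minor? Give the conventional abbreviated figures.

Eb is the third of C minor seventh, so the chord is in first inversion.
A seventh chord in first inversion is figured 6/5/3, conventionally abbreviated 6/5.

6/5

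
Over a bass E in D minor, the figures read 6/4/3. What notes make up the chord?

A third above E in this key is G.
A fourth above E in this key is A.
A sixth above E in this key is C.
Together with the bass E, this spells A minor seventh in second inversion.

E, G, A, C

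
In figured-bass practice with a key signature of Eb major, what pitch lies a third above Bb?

Counting 2 letter steps above Bb lands on D; in Eb major, that letter is D.

D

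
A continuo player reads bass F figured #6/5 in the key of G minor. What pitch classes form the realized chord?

F, A, C, D#

The written figures #6/5 are shorthand for 6/5/3: the 3 is implied.
A third above F in this key is A.
A fifth above F in this key is C.
A sixth above F in this key is D, raised to D# by the sharp.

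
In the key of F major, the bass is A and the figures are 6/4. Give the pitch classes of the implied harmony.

A fourth above A in this key is D.
A sixth above A in this key is F.
Together with the bass A, this spells D minor in second inversion.

A, D, F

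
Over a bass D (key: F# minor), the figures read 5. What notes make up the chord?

The written figures 5 are shorthand for 5/3: the 3 is implied.
A third above D in this key is F#.
A fifth above D in this key is A.
Together with the bass D, this spells D major in root position.

D, F#, A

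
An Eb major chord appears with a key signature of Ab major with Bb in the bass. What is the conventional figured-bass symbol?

Bb is the fifth of Eb major, so the chord is in second inversion.
A triad in second inversion is figured 6/4, conventionally abbreviated 6/4.

6/4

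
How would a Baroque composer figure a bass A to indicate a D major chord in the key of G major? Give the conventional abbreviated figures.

6/4

A is the fifth of D major, so the chord is in second inversion.
A triad in second inversion is figured 6/4, conventionally abbreviated 6/4.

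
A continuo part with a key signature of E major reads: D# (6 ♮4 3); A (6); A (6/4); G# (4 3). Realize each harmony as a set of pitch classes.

D#, F#, G, B | A, C#, F# | A, D#, F# | G#, B, C#, E

D# (6/♮4/3): D#, F#, G, B.
A (6/3): A, C#, F#.
A (6/4): A, D#, F#.
G# (6/4/3): G#, B, C#, E.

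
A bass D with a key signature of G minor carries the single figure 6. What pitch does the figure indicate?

Bb

Counting 5 letter steps above D lands on B; in G minor, that letter is Bb.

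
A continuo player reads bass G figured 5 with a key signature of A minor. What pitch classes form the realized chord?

The written figures 5 are shorthand for 5/3: the 3 is implied.
A third above G in this key is B.
A fifth above G in this key is D.
Together with the bass G, this spells G major in root position.

G, B, D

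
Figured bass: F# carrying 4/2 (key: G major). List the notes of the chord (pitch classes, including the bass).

The written figures 4/2 are shorthand for 6/4/2: the 6 is implied.
A second above F# in this key is G.
A fourth above F# in this key is B.
A sixth above F# in this key is D.
Together with the bass F#, this spells G major seventh in third inversion.

F#, G, B, D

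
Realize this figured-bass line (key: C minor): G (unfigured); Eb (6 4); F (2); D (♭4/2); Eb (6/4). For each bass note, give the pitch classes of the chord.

G (5/3): G, Bb, D.
Eb (6/4): Eb, Ab, C.
F (6/4/2): F, G, Bb, D.
D (6/b4/2): D, Eb, Gb, Bb.
Eb (6/4): Eb, Ab, C.

G, Bb, D | Eb, Ab, C | F, G, Bb, D | D, Eb, Gb, Bb | Eb, Ab, C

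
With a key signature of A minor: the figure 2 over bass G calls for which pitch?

A

Counting 1 letter step above G lands on A; in A minor, that letter is A.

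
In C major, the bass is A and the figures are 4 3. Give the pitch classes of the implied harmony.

A, C, D, F

The written figures 4 3 are shorthand for 6/4/3: the 6 is implied.
A third above A in this key is C.
A fourth above A in this key is D.
A sixth above A in this key is F.
Together with the bass A, this spells D minor seventh in second inversion.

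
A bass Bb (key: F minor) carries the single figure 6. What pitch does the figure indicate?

Counting 5 letter steps above Bb lands on G; in F minor, that letter is G.

G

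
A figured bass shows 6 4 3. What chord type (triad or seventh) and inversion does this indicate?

seventh chord, second inversion

Intervals of 6/4/3 above the bass form a seventh chord; the bass is the fifth, so this is second inversion.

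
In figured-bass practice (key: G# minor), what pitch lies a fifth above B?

F#

Counting 4 letter steps above B lands on F; in G# minor, that letter is F#.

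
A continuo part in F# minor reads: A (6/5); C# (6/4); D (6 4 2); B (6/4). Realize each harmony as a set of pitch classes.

A, C#, E, F# | C#, F#, A | D, E, G#, B | B, E, G#

A (6/5/3): A, C#, E, F#.
C# (6/4): C#, F#, A.
D (6/4/2): D, E, G#, B.
B (6/4): B, E, G#.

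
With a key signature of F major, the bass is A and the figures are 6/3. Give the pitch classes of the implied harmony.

A third above A in this key is C.
A sixth above A in this key is F.
Together with the bass A, this spells F major in first inversion.

A, C, F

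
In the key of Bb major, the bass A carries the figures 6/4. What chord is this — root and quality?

D minor

The figures 6/4 indicate a triad in second inversion.
In second inversion the root lies a fourth above the bass: a fourth above A in Bb major is D.
The chord tones are A, D, F, giving D minor.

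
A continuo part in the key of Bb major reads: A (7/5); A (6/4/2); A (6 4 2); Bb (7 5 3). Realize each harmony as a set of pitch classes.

A (7/5/3): A, C, Eb, G.
A (6/4/2): A, Bb, D, F.
A (6/4/2): A, Bb, D, F.
Bb (7/5/3): Bb, D, F, A.

A, C, Eb, G | A, Bb, D, F | A, Bb, D, F | Bb, D, F, A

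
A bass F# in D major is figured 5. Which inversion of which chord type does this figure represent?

triad, root position

5 is shorthand for 5/3.
Intervals of 5/3 above the bass form a triad; the bass is the root, so this is root position.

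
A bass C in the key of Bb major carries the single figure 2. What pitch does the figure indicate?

Counting 1 letter step above C lands on D; in Bb major, that letter is D.

D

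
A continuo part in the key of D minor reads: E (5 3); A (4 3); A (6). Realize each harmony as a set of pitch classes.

E (5/3): E, G, Bb.
A (6/4/3): A, C, D, F.
A (6/3): A, C, F.

E, G, Bb | A, C, D, F | A, C, F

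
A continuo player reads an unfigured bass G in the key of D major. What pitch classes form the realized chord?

An unfigured bass implies 5/3.
A third above G in this key is B.
A fifth above G in this key is D.
Together with the bass G, this spells G major in root position.

G, B, D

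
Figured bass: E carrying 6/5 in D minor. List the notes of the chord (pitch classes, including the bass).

The written figures 6/5 are shorthand for 6/5/3: the 3 is implied.
A third above E in this key is G.
A fifth above E in this key is Bb.
A sixth above E in this key is C.
Together with the bass E, this spells C dominant seventh in first inversion.

E, G, Bb, C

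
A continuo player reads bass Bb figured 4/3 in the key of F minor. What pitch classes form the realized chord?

The written figures 4/3 are shorthand for 6/4/3: the 6 is implied.
A third above Bb in this key is Db.
A fourth above Bb in this key is Eb.
A sixth above Bb in this key is G.
Together with the bass Bb, this spells Eb dominant seventh in second inversion.

Bb, Db, Eb, G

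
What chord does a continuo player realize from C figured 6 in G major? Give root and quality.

The figures 6 indicate a triad in first inversion.
In first inversion the root lies a sixth above the bass: a sixth above C in G major is A.
The chord tones are C, E, A, giving A minor.

A minor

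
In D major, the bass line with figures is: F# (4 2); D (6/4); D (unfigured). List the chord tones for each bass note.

F# (6/4/2): F#, G, B, D.
D (6/4): D, G, B.
D (5/3): D, F#, A.

F#, G, B, D | D, G, B | D, F#, A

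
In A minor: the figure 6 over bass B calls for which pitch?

G

Counting 5 letter steps above B lands on G; in A minor, that letter is G.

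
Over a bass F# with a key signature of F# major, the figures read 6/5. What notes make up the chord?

The written figures 6/5 are shorthand for 6/5/3: the 3 is implied.
A third above F# in this key is A#.
A fifth above F# in this key is C#.
A sixth above F# in this key is D#.
Together with the bass F#, this spells D# minor seventh in first inversion.

F#, A#, C#, D#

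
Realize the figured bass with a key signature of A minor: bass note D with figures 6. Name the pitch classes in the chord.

D, F, B

The written figures 6 are shorthand for 6/3: the 3 is implied.
A third above D in this key is F.
A sixth above D in this key is B.
Together with the bass D, this spells B diminished in first inversion.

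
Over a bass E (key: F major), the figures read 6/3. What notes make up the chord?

E, G, C

A third above E in this key is G.
A sixth above E in this key is C.
Together with the bass E, this spells C major in first inversion.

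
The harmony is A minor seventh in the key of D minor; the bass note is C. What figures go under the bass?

6/5

C is the third of A minor seventh, so the chord is in first inversion.
A seventh chord in first inversion is figured 6/5/3, conventionally abbreviated 6/5.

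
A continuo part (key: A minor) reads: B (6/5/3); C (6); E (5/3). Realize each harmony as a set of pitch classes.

B, D, F, G | C, E, A | E, G, B

B (6/5/3): B, D, F, G.
C (6/3): C, E, A.
E (5/3): E, G, B.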